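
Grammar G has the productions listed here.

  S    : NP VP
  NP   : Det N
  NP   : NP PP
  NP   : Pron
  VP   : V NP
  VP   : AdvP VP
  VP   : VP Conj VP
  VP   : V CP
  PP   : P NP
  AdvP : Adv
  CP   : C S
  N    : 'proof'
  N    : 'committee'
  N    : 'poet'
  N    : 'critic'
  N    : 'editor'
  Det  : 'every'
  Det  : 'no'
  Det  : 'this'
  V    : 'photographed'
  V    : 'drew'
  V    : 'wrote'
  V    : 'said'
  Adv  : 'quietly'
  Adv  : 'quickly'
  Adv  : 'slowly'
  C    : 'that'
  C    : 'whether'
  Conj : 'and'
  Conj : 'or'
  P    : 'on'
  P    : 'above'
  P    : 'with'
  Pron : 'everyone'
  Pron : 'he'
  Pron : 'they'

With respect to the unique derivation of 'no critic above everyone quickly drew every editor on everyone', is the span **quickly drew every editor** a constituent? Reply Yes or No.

[S [NP [NP [Det no] [N critic]] [PP [P above] [NP [Pron everyone]]]] [VP [AdvP [Adv quickly]] [VP [V drew] [NP [NP [Det every] [N editor]] [PP [P on] [NP [Pron everyone]]]]]]]
The smallest constituent containing 'quickly drew every editor' is the VP spanning 'quickly drew every editor on everyone'; no single node in the tree dominates exactly the given words.

No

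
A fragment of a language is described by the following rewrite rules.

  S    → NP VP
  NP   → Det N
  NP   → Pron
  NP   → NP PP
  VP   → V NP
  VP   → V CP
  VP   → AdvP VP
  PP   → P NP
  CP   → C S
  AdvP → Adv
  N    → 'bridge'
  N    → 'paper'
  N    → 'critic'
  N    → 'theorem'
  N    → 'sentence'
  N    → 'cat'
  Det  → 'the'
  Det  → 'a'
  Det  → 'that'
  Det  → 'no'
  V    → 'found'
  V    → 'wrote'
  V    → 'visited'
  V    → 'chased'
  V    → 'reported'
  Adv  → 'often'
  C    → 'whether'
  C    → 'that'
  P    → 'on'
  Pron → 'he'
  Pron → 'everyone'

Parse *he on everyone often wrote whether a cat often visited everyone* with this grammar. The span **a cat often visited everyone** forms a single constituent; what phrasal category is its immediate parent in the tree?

S
  NP
    NP
      Pron: he
    PP
      P: on
      NP
        Pron: everyone
  VP
    AdvP
      Adv: often
    VP
      V: wrote
      CP
        C: whether
        S
          NP
            Det: a
            N: cat
          VP
            AdvP
              Adv: often
            VP
              V: visited
              NP
                Pron: everyone
The span 'a cat often visited everyone' is the S node built by S → NP VP.
Its mother is the CP built by CP → C S.

CP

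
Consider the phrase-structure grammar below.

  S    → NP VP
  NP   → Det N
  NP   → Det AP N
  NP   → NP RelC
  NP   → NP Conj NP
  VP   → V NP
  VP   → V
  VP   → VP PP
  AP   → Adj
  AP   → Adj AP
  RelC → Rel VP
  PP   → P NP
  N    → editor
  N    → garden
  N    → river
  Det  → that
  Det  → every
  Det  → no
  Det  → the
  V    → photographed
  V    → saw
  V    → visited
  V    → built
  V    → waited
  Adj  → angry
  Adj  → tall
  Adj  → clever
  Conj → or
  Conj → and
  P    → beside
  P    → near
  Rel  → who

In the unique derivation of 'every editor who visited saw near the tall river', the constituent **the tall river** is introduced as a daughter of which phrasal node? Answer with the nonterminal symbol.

PP

S
  NP
    NP
      Det: every
      N: editor
    RelC
      Rel: who
      VP
        V: visited
  VP
    VP
      V: saw
    PP
      P: near
      NP
        Det: the
        AP
          Adj: tall
        N: river
The span 'the tall river' is the NP node built by NP → Det AP N.
Its mother is the PP built by PP → P NP.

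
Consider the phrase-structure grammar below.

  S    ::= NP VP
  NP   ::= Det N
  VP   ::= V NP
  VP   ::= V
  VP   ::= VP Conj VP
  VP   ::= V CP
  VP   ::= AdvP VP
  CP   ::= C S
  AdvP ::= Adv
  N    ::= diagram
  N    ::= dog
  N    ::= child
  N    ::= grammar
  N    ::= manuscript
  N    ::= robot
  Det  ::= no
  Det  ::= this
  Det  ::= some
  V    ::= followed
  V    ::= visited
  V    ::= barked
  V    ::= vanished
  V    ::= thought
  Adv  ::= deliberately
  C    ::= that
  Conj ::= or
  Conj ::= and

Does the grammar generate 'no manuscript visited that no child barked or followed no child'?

S
  NP
    Det: no
    N: manuscript
  VP
    VP
      V: visited
      CP
        C: that
        S
          NP
            Det: no
            N: child
          VP
            V: barked
    Conj: or
    VP
      V: followed
      NP
        Det: no
        N: child
Each bracket corresponds to one application of a listed rule, so the string is derivable from S.

Grammatical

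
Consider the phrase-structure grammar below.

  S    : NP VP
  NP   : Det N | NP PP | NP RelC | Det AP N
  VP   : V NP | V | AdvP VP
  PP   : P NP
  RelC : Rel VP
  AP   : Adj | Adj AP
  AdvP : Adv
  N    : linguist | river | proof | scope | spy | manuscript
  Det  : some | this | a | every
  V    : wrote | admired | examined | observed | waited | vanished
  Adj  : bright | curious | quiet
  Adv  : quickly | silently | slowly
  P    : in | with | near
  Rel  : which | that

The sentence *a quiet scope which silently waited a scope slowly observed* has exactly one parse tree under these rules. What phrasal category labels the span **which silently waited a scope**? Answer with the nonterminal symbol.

RelC

[S [NP [NP [Det a] [AP [Adj quiet]] [N scope]] [RelC [Rel which] [VP [AdvP [Adv silently]] [VP [V waited] [NP [Det a] [N scope]]]]]] [VP [AdvP [Adv slowly]] [VP [V observed]]]]
The span 'which silently waited a scope' is the RelC node built by RelC → Rel VP.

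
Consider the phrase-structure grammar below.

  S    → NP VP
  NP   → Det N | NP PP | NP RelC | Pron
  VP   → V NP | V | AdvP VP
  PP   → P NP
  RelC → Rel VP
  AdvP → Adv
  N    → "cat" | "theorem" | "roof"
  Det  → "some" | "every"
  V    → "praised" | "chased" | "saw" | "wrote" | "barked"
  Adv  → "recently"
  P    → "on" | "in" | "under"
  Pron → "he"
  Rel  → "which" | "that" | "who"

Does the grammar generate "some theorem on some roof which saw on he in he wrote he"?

S
  NP
    NP
      Det: some
      N: theorem
    PP
      P: on
      NP
        NP
          NP
            Det: some
            N: roof
          RelC
            Rel: which
            VP
              V: saw
        PP
          P: on
          NP
            NP
              Pron: he
            PP
              P: in
              NP
                Pron: he
  VP
    V: wrote
    NP
      Pron: he
The bracketing above is licensed at every node by one of the given productions, with S at the root.

Grammatical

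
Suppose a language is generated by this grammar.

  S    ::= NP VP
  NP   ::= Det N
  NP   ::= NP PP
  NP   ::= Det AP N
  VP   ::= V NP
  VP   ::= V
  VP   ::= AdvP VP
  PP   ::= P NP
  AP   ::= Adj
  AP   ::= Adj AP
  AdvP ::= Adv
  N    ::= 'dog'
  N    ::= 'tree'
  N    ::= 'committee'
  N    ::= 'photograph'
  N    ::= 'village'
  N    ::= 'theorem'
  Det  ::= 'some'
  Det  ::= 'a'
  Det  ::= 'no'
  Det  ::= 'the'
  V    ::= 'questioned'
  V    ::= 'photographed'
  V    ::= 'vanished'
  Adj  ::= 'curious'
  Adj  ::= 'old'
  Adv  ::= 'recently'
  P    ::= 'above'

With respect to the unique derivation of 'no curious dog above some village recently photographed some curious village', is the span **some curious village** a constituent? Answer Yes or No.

Yes

[S [NP [NP [Det no] [AP [Adj curious]] [N dog]] [PP [P above] [NP [Det some] [N village]]]] [VP [AdvP [Adv recently]] [VP [V photographed] [NP [Det some] [AP [Adj curious]] [N village]]]]]
The words 'some curious village' are exhaustively dominated by a single NP node (built by NP → Det AP N), so they form a constituent.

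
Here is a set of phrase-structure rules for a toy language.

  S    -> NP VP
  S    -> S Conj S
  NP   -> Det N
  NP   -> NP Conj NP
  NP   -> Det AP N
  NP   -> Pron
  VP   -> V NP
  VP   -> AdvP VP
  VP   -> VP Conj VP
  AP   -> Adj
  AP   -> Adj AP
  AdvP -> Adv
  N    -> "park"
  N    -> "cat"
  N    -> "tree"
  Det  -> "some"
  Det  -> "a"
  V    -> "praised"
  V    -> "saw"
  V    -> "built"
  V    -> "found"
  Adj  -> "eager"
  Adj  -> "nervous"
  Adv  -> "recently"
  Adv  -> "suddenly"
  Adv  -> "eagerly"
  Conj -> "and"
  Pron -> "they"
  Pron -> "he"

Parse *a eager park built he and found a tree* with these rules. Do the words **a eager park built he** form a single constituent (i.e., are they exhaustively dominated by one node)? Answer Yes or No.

[S [NP [Det a] [AP [Adj eager]] [N park]] [VP [VP [V built] [NP [Pron he]]] [Conj and] [VP [V found] [NP [Det a] [N tree]]]]]
The smallest constituent containing 'a eager park built he' is the S spanning 'a eager park built he and found a tree'; no single node in the tree dominates exactly the given words.

No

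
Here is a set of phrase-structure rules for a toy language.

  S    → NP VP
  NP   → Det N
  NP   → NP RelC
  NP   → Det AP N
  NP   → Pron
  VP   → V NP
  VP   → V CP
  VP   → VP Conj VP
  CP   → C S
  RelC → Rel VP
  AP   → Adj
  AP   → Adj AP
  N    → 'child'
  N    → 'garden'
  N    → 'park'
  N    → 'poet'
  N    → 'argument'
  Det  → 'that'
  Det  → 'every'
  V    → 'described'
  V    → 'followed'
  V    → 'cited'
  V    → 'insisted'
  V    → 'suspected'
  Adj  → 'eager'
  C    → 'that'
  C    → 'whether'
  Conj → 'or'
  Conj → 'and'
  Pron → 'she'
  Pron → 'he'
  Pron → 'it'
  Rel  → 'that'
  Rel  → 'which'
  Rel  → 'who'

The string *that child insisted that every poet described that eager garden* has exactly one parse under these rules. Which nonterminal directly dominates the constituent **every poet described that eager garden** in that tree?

[S [NP [Det that] [N child]] [VP [V insisted] [CP [C that] [S [NP [Det every] [N poet]] [VP [V described] [NP [Det that] [AP [Adj eager]] [N garden]]]]]]]
The span 'every poet described that eager garden' is the S node built by S → NP VP.
Its mother is the CP built by CP → C S.

CP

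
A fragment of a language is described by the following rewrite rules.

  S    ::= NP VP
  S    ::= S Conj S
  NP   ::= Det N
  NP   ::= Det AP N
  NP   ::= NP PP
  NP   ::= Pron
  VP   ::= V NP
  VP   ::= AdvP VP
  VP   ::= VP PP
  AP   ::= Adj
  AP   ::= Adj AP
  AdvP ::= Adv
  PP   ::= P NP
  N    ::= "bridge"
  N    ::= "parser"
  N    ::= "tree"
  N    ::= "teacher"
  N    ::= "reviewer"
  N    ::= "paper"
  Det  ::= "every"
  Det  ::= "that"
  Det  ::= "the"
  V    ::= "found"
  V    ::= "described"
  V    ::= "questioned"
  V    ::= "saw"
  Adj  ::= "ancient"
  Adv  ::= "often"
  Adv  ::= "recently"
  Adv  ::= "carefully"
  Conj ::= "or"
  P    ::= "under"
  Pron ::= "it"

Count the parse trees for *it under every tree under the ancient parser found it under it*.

4

Two of the 4 distinct bracketings:
[S [NP [NP [Pron it]] [PP [P under] [NP [NP [Det every] [N tree]] [PP [P under] [NP [Det the] [AP [Adj ancient]] [N parser]]]]]] [VP [V found] [NP [NP [Pron it]] [PP [P under] [NP [Pron it]]]]]]
[S [NP [NP [Pron it]] [PP [P under] [NP [NP [Det every] [N tree]] [PP [P under] [NP [Det the] [AP [Adj ancient]] [N parser]]]]]] [VP [VP [V found] [NP [Pron it]]] [PP [P under] [NP [Pron it]]]]]
The difference turns on whether VP → VP PP is used at the relevant span, versus an alternative expansion of VP.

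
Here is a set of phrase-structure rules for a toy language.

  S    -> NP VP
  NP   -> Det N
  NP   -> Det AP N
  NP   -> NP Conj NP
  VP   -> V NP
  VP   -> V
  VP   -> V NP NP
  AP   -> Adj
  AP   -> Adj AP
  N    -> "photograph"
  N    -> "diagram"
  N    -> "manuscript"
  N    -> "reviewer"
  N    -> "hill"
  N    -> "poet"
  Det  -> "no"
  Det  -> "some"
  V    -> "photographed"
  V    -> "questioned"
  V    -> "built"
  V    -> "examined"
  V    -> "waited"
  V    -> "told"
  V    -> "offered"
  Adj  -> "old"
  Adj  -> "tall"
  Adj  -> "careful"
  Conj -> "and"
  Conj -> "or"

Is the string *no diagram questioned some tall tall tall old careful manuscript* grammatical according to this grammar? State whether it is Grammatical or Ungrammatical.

[S [NP [Det no] [N diagram]] [VP [V questioned] [NP [Det some] [AP [Adj tall] [AP [Adj tall] [AP [Adj tall] [AP [Adj old] [AP [Adj careful]]]]]] [N manuscript]]]]
Every word is introduced by a lexical rule and the phrasal rules combine the resulting categories into a single S.

Grammatical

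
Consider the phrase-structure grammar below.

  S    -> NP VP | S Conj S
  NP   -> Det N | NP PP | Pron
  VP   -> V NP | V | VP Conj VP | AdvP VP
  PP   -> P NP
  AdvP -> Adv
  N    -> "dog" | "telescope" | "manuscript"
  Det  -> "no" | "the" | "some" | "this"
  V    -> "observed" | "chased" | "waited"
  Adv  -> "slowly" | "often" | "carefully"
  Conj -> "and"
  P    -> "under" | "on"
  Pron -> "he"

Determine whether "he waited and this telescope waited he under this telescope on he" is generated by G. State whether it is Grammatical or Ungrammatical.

S
  S
    NP
      Pron: he
    VP
      V: waited
  Conj: and
  S
    NP
      Det: this
      N: telescope
    VP
      V: waited
      NP
        NP
          Pron: he
        PP
          P: under
          NP
            NP
              Det: this
              N: telescope
            PP
              P: on
              NP
                Pron: he
Every word is introduced by a lexical rule and the phrasal rules combine the resulting categories into a single S.

Grammatical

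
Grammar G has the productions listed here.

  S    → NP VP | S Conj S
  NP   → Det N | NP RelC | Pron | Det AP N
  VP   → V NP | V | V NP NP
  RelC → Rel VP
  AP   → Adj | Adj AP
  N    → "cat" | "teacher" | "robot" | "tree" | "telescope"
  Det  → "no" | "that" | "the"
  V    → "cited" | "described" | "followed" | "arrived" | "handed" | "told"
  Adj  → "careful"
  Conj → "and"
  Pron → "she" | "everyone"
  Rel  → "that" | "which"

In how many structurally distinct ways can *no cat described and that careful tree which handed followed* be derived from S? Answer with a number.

[S [S [NP [Det no] [N cat]] [VP [V described]]] [Conj and] [S [NP [NP [Det that] [AP [Adj careful]] [N tree]] [RelC [Rel which] [VP [V handed]]]] [VP [V followed]]]]
No rule offers an alternative attachment or grouping for any span, so this is the only derivation.

1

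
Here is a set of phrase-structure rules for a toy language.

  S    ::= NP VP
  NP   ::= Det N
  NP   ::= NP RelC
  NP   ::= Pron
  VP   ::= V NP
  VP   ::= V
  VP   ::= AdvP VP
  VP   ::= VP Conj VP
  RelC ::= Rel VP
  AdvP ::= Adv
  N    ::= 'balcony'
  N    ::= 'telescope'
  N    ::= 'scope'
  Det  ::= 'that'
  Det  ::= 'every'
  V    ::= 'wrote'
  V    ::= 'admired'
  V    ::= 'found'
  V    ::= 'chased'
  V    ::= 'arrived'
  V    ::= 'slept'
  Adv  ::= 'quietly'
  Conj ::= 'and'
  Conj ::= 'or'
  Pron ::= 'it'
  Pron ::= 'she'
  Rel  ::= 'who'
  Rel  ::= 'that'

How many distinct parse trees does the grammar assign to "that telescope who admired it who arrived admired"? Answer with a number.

The two bracketings:
[S [NP [NP [Det that] [N telescope]] [RelC [Rel who] [VP [V admired] [NP [NP [Pron it]] [RelC [Rel who] [VP [V arrived]]]]]]] [VP [V admired]]]
[S [NP [NP [NP [Det that] [N telescope]] [RelC [Rel who] [VP [V admired] [NP [Pron it]]]]] [RelC [Rel who] [VP [V arrived]]]] [VP [V admired]]]
The trees differ in how a recursive rule is bracketed over the same span.

2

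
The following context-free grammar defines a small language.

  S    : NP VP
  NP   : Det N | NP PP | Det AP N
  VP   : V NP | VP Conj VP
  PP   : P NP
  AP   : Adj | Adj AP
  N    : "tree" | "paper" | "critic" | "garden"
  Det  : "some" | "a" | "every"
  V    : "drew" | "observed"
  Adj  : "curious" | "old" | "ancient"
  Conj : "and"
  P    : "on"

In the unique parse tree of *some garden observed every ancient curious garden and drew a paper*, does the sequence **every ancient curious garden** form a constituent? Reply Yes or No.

Yes

[S [NP [Det some] [N garden]] [VP [VP [V observed] [NP [Det every] [AP [Adj ancient] [AP [Adj curious]]] [N garden]]] [Conj and] [VP [V drew] [NP [Det a] [N paper]]]]]
The words 'every ancient curious garden' are exhaustively dominated by a single NP node (built by NP → Det AP N), so they form a constituent.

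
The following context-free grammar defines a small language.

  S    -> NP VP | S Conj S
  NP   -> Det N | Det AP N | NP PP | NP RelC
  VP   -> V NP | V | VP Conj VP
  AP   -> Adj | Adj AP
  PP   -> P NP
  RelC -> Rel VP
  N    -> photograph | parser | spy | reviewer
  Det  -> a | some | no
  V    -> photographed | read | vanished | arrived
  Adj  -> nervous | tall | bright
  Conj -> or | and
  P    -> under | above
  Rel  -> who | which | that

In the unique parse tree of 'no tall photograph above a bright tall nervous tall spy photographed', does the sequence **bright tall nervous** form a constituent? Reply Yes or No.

[S [NP [NP [Det no] [AP [Adj tall]] [N photograph]] [PP [P above] [NP [Det a] [AP [Adj bright] [AP [Adj tall] [AP [Adj nervous] [AP [Adj tall]]]]] [N spy]]]] [VP [V photographed]]]
The smallest constituent containing 'bright tall nervous' is the AP spanning 'bright tall nervous tall'; no single node in the tree dominates exactly the given words.

No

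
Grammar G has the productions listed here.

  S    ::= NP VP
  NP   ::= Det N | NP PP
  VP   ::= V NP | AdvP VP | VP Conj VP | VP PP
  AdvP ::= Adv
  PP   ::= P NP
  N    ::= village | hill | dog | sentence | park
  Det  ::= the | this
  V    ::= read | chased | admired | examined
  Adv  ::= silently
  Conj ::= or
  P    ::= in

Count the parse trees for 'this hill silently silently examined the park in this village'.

Two of the 4 distinct bracketings:
[S [NP [Det this] [N hill]] [VP [AdvP [Adv silently]] [VP [AdvP [Adv silently]] [VP [V examined] [NP [NP [Det the] [N park]] [PP [P in] [NP [Det this] [N village]]]]]]]]
[S [NP [Det this] [N hill]] [VP [AdvP [Adv silently]] [VP [AdvP [Adv silently]] [VP [VP [V examined] [NP [Det the] [N park]]] [PP [P in] [NP [Det this] [N village]]]]]]]
The difference turns on whether NP → NP PP is used at the relevant span, versus an alternative expansion of NP.

4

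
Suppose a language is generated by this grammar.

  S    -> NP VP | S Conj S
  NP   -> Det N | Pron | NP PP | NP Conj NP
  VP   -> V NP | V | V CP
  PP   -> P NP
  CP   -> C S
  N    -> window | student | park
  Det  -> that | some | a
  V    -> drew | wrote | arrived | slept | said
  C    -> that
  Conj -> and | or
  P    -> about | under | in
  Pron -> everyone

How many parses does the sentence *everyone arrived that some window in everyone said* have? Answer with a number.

1

[S [NP [Pron everyone]] [VP [V arrived] [CP [C that] [S [NP [NP [Det some] [N window]] [PP [P in] [NP [Pron everyone]]]] [VP [V said]]]]]]
No rule offers an alternative attachment or grouping for any span, so this is the only derivation.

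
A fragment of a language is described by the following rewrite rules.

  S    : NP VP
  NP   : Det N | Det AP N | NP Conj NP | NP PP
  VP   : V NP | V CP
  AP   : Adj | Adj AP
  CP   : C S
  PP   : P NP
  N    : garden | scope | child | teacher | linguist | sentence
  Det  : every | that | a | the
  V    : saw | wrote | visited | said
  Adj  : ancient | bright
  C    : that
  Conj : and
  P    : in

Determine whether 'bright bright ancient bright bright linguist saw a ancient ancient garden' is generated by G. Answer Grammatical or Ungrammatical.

For S → NP VP, no prefix of the string parses as an NP.

Ungrammatical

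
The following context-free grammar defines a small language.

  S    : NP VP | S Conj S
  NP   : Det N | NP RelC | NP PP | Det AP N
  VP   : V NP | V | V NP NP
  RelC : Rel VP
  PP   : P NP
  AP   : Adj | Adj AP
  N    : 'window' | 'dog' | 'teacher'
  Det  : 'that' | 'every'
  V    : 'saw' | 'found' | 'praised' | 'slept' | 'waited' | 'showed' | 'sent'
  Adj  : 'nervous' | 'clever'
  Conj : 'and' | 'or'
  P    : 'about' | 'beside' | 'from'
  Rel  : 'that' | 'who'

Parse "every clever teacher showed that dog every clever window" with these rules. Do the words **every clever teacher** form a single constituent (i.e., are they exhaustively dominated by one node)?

[S [NP [Det every] [AP [Adj clever]] [N teacher]] [VP [V showed] [NP [Det that] [N dog]] [NP [Det every] [AP [Adj clever]] [N window]]]]
The words 'every clever teacher' are exhaustively dominated by a single NP node (built by NP → Det AP N), so they form a constituent.

Yes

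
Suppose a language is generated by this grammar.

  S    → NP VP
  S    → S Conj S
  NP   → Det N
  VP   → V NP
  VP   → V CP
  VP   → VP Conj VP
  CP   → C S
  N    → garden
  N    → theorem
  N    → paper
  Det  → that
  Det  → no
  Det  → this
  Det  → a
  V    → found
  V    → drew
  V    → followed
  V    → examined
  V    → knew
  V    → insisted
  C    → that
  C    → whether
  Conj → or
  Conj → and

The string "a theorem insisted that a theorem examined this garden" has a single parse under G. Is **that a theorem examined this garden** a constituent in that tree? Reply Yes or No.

[S [NP [Det a] [N theorem]] [VP [V insisted] [CP [C that] [S [NP [Det a] [N theorem]] [VP [V examined] [NP [Det this] [N garden]]]]]]]
The words 'that a theorem examined this garden' are exhaustively dominated by a single CP node (built by CP → C S), so they form a constituent.

Yes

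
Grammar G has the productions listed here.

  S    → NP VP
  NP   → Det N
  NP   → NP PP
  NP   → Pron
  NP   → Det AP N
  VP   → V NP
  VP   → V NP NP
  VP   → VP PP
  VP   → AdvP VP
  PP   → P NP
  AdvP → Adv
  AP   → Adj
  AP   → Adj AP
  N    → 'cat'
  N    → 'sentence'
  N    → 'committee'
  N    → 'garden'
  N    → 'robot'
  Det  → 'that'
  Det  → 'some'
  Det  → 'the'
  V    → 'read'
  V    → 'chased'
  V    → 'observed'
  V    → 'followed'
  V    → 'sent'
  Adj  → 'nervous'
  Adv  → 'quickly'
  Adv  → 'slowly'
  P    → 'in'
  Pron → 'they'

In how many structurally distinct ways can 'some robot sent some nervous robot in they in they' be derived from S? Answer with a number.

5

Two of the 5 distinct bracketings:
[S [NP [Det some] [N robot]] [VP [V sent] [NP [NP [Det some] [AP [Adj nervous]] [N robot]] [PP [P in] [NP [NP [Pron they]] [PP [P in] [NP [Pron they]]]]]]]]
[S [NP [Det some] [N robot]] [VP [V sent] [NP [NP [NP [Det some] [AP [Adj nervous]] [N robot]] [PP [P in] [NP [Pron they]]]] [PP [P in] [NP [Pron they]]]]]]
The trees differ in how a recursive rule is bracketed over the same span.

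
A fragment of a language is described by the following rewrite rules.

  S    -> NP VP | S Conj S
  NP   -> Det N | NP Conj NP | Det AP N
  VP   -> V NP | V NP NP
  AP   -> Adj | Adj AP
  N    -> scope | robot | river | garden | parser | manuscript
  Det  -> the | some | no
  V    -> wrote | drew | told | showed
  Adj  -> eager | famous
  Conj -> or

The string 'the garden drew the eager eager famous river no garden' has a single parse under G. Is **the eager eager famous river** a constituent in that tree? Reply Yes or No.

[S [NP [Det the] [N garden]] [VP [V drew] [NP [Det the] [AP [Adj eager] [AP [Adj eager] [AP [Adj famous]]]] [N river]] [NP [Det no] [N garden]]]]
The words 'the eager eager famous river' are exhaustively dominated by a single NP node (built by NP → Det AP N), so they form a constituent.

Yes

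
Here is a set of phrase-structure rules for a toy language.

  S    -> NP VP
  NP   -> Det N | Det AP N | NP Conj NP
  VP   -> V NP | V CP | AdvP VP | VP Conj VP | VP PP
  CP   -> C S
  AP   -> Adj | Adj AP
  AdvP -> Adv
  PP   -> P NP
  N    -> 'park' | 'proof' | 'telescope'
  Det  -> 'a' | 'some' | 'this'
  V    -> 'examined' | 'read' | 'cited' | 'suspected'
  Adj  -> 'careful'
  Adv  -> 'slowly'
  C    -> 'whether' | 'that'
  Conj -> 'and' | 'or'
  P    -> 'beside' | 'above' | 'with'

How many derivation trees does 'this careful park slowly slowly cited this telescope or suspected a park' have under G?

Two of the 3 distinct bracketings:
[S [NP [Det this] [AP [Adj careful]] [N park]] [VP [AdvP [Adv slowly]] [VP [AdvP [Adv slowly]] [VP [VP [V cited] [NP [Det this] [N telescope]]] [Conj or] [VP [V suspected] [NP [Det a] [N park]]]]]]]
[S [NP [Det this] [AP [Adj careful]] [N park]] [VP [AdvP [Adv slowly]] [VP [VP [AdvP [Adv slowly]] [VP [V cited] [NP [Det this] [N telescope]]]] [Conj or] [VP [V suspected] [NP [Det a] [N park]]]]]]
The trees differ in how a recursive rule is bracketed over the same span.

3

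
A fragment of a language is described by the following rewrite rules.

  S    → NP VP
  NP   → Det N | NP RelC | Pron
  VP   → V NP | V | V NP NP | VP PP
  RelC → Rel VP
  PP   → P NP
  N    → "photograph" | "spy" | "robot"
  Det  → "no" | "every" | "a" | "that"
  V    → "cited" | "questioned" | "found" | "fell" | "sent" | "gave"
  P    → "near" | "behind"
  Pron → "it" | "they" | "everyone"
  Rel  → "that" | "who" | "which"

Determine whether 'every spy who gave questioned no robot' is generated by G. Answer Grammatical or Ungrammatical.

[S [NP [NP [Det every] [N spy]] [RelC [Rel who] [VP [V gave]]]] [VP [V questioned] [NP [Det no] [N robot]]]]
Every word is introduced by a lexical rule and the phrasal rules combine the resulting categories into a single S.

Grammatical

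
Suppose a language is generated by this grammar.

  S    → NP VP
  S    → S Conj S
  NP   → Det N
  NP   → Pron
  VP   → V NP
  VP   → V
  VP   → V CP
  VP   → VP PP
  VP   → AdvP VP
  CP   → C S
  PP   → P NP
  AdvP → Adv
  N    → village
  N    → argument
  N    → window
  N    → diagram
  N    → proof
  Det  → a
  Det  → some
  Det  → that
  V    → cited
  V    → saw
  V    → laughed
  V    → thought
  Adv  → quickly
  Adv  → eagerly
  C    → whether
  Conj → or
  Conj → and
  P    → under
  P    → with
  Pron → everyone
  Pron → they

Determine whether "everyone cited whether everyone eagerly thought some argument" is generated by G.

Grammatical

S
  NP
    Pron: everyone
  VP
    V: cited
    CP
      C: whether
      S
        NP
          Pron: everyone
        VP
          AdvP
            Adv: eagerly
          VP
            V: thought
            NP
              Det: some
              N: argument
Every word is introduced by a lexical rule and the phrasal rules combine the resulting categories into a single S.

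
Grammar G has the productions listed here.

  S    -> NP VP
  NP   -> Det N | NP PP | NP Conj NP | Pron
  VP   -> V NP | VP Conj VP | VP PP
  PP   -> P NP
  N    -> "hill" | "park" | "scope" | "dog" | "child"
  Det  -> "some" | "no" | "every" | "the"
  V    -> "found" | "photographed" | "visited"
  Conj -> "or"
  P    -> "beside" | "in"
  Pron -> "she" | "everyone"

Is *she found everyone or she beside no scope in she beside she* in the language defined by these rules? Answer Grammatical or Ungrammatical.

Grammatical

[S [NP [Pron she]] [VP [V found] [NP [NP [NP [Pron everyone]] [Conj or] [NP [Pron she]]] [PP [P beside] [NP [NP [Det no] [N scope]] [PP [P in] [NP [NP [Pron she]] [PP [P beside] [NP [Pron she]]]]]]]]]]
Every word is introduced by a lexical rule and the phrasal rules combine the resulting categories into a single S.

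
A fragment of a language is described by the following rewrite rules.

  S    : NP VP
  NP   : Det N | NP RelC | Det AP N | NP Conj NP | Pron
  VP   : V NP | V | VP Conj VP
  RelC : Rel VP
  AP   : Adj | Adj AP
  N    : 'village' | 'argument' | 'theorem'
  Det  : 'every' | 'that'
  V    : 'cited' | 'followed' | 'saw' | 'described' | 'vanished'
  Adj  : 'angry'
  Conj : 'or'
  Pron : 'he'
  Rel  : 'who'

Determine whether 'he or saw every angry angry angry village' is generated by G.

Ungrammatical

For S → NP VP, the only prefix that parses as NP is 'he', but the remainder 'or saw every angry angry angry village' is not a VP under these rules.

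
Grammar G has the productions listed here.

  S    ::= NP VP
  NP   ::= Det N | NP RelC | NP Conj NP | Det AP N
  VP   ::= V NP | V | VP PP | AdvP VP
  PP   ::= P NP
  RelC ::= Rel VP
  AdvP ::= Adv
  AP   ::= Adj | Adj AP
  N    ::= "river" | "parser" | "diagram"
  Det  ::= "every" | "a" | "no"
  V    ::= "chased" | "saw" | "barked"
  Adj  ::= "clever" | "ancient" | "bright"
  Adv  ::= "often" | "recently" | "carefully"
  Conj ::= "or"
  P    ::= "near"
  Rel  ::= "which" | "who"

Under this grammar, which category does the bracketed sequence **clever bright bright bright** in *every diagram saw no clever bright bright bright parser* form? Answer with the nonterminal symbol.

S
  NP
    Det: every
    N: diagram
  VP
    V: saw
    NP
      Det: no
      AP
        Adj: clever
        AP
          Adj: bright
          AP
            Adj: bright
            AP
              Adj: bright
      N: parser
The span 'clever bright bright bright' is the AP node built by AP → Adj AP.

AP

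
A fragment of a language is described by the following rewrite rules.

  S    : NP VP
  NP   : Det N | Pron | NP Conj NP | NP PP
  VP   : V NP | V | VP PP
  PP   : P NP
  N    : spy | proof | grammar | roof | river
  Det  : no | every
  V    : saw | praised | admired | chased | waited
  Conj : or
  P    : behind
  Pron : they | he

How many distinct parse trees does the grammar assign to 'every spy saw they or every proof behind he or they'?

6

Two of the 6 distinct bracketings:
[S [NP [Det every] [N spy]] [VP [V saw] [NP [NP [Pron they]] [Conj or] [NP [NP [NP [Det every] [N proof]] [PP [P behind] [NP [Pron he]]]] [Conj or] [NP [Pron they]]]]]]
[S [NP [Det every] [N spy]] [VP [V saw] [NP [NP [Pron they]] [Conj or] [NP [NP [Det every] [N proof]] [PP [P behind] [NP [NP [Pron he]] [Conj or] [NP [Pron they]]]]]]]]
The trees differ in how a recursive rule is bracketed over the same span.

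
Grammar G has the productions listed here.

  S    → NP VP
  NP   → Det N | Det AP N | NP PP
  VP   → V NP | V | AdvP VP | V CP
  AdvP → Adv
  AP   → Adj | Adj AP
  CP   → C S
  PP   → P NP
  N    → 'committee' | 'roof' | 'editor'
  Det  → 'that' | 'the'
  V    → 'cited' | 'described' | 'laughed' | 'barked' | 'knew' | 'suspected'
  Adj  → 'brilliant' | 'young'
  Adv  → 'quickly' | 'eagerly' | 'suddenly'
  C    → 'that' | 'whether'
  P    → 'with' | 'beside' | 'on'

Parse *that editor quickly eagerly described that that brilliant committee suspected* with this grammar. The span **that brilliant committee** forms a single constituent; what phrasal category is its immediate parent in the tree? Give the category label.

[S [NP [Det that] [N editor]] [VP [AdvP [Adv quickly]] [VP [AdvP [Adv eagerly]] [VP [V described] [CP [C that] [S [NP [Det that] [AP [Adj brilliant]] [N committee]] [VP [V suspected]]]]]]]]
The span 'that brilliant committee' is the NP node built by NP → Det AP N.
Its mother is the S built by S → NP VP.

S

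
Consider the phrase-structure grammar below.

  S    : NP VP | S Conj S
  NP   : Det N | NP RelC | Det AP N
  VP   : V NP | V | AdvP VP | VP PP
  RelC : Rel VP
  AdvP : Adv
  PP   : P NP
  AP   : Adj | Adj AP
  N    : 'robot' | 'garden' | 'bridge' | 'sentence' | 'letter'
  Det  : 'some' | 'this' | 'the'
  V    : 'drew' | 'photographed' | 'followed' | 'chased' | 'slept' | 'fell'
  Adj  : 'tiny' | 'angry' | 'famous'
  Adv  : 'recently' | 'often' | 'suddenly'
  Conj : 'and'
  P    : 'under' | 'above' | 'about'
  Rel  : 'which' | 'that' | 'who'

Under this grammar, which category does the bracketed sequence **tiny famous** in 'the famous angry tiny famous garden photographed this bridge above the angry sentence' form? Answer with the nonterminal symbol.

S
  NP
    Det: the
    AP
      Adj: famous
      AP
        Adj: angry
        AP
          Adj: tiny
          AP
            Adj: famous
    N: garden
  VP
    VP
      V: photographed
      NP
        Det: this
        N: bridge
    PP
      P: above
      NP
        Det: the
        AP
          Adj: angry
        N: sentence
The span 'tiny famous' is the AP node built by AP → Adj AP.

AP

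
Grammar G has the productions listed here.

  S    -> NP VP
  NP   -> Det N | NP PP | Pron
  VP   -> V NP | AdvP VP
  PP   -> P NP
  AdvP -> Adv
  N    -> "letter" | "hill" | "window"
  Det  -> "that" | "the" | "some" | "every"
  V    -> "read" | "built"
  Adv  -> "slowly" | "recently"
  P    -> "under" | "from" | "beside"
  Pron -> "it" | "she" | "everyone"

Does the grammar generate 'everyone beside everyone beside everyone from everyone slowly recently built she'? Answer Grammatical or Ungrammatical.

S
  NP
    NP
      Pron: everyone
    PP
      P: beside
      NP
        NP
          Pron: everyone
        PP
          P: beside
          NP
            NP
              Pron: everyone
            PP
              P: from
              NP
                Pron: everyone
  VP
    AdvP
      Adv: slowly
    VP
      AdvP
        Adv: recently
      VP
        V: built
        NP
          Pron: she
Every word is introduced by a lexical rule and the phrasal rules combine the resulting categories into a single S.

Grammatical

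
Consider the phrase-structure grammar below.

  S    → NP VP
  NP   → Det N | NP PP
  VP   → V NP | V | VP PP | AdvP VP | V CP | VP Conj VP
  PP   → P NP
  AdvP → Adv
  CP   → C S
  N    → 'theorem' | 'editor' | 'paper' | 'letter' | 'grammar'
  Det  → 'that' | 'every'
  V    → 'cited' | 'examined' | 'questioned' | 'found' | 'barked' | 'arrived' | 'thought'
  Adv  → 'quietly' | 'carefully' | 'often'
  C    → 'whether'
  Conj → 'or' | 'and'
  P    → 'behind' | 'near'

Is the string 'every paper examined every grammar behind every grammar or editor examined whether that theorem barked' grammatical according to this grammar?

A Conj word can never sit immediately before an N word in any string this grammar generates, so the substring 'or editor' rules out a derivation.

Ungrammatical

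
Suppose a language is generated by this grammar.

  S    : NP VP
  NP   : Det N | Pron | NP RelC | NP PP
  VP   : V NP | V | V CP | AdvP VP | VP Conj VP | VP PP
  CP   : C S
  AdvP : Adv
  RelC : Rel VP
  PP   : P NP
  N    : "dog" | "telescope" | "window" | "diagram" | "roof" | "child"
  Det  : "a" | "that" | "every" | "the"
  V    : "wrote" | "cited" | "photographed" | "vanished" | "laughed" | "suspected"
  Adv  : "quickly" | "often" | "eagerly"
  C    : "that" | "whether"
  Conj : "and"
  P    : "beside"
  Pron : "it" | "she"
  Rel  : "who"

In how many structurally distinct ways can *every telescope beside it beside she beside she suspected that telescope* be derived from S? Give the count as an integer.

Two of the 5 distinct bracketings:
[S [NP [NP [Det every] [N telescope]] [PP [P beside] [NP [NP [Pron it]] [PP [P beside] [NP [NP [Pron she]] [PP [P beside] [NP [Pron she]]]]]]]] [VP [V suspected] [NP [Det that] [N telescope]]]]
[S [NP [NP [Det every] [N telescope]] [PP [P beside] [NP [NP [NP [Pron it]] [PP [P beside] [NP [Pron she]]]] [PP [P beside] [NP [Pron she]]]]]] [VP [V suspected] [NP [Det that] [N telescope]]]]
The trees differ in how a recursive rule is bracketed over the same span.

5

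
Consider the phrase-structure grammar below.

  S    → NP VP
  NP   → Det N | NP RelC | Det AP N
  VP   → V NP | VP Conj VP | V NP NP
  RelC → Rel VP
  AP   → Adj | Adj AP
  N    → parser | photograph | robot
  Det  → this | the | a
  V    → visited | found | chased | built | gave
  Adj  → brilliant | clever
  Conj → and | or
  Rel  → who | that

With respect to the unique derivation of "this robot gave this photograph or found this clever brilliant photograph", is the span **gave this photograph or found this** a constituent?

No

[S [NP [Det this] [N robot]] [VP [VP [V gave] [NP [Det this] [N photograph]]] [Conj or] [VP [V found] [NP [Det this] [AP [Adj clever] [AP [Adj brilliant]]] [N photograph]]]]]
The smallest constituent containing 'gave this photograph or found this' is the VP spanning 'gave this photograph or found this clever brilliant photograph'; no single node in the tree dominates exactly the given words.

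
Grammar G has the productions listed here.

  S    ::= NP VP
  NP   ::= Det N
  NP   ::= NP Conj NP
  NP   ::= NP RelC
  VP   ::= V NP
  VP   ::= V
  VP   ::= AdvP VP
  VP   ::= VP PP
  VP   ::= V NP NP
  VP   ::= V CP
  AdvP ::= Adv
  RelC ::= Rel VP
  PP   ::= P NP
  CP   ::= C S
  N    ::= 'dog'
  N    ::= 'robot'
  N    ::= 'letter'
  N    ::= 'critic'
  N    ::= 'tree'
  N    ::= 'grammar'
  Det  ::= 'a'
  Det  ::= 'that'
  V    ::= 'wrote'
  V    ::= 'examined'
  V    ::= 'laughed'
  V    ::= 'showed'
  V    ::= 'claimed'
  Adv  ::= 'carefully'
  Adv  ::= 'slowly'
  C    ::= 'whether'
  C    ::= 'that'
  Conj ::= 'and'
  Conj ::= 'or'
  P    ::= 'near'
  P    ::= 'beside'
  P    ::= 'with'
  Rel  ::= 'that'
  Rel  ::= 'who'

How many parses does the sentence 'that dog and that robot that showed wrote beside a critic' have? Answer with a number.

The two bracketings:
[S [NP [NP [Det that] [N dog]] [Conj and] [NP [NP [Det that] [N robot]] [RelC [Rel that] [VP [V showed]]]]] [VP [VP [V wrote]] [PP [P beside] [NP [Det a] [N critic]]]]]
[S [NP [NP [NP [Det that] [N dog]] [Conj and] [NP [Det that] [N robot]]] [RelC [Rel that] [VP [V showed]]]] [VP [VP [V wrote]] [PP [P beside] [NP [Det a] [N critic]]]]]
The trees differ in how a recursive rule is bracketed over the same span.

2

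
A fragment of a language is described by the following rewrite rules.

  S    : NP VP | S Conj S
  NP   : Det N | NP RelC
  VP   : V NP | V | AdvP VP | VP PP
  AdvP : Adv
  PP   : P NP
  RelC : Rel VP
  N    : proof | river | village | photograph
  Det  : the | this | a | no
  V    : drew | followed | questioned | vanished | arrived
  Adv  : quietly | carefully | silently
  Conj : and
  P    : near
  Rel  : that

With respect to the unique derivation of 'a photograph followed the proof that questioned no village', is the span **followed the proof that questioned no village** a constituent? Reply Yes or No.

[S [NP [Det a] [N photograph]] [VP [V followed] [NP [NP [Det the] [N proof]] [RelC [Rel that] [VP [V questioned] [NP [Det no] [N village]]]]]]]
The words 'followed the proof that questioned no village' are exhaustively dominated by a single VP node (built by VP → V NP), so they form a constituent.

Yes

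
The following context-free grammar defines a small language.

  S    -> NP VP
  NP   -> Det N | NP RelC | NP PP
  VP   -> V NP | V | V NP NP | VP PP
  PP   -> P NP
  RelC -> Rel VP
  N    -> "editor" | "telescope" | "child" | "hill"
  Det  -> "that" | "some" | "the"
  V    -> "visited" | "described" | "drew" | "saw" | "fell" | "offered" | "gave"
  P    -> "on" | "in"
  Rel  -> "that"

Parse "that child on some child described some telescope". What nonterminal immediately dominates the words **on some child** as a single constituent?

S
  NP
    NP
      Det: that
      N: child
    PP
      P: on
      NP
        Det: some
        N: child
  VP
    V: described
    NP
      Det: some
      N: telescope
The span 'on some child' is the PP node built by PP → P NP.

PP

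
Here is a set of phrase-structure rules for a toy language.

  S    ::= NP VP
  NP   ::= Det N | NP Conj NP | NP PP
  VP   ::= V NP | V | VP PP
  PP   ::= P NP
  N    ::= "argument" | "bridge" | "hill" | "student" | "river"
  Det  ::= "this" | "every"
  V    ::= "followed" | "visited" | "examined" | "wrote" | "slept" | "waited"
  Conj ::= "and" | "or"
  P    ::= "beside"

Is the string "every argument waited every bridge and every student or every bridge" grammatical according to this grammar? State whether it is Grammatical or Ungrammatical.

Grammatical

[S [NP [Det every] [N argument]] [VP [V waited] [NP [NP [Det every] [N bridge]] [Conj and] [NP [NP [Det every] [N student]] [Conj or] [NP [Det every] [N bridge]]]]]]
Every word is introduced by a lexical rule and the phrasal rules combine the resulting categories into a single S.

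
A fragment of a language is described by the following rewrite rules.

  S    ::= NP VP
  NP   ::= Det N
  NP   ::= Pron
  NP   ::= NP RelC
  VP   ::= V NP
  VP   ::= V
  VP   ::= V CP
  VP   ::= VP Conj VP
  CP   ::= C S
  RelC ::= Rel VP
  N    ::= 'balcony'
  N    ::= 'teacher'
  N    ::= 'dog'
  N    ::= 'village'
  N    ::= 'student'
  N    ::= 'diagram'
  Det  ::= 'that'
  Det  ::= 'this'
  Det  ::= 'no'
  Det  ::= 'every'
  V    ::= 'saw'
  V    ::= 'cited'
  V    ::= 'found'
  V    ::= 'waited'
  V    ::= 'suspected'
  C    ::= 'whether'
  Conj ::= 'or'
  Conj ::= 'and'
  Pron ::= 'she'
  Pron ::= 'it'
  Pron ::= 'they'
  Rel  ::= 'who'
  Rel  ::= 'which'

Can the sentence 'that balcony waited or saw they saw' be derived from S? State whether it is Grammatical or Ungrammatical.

Ungrammatical

For S → NP VP, the only prefix that parses as NP is 'that balcony', but the remainder 'waited or saw they saw' is not a VP under these rules.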